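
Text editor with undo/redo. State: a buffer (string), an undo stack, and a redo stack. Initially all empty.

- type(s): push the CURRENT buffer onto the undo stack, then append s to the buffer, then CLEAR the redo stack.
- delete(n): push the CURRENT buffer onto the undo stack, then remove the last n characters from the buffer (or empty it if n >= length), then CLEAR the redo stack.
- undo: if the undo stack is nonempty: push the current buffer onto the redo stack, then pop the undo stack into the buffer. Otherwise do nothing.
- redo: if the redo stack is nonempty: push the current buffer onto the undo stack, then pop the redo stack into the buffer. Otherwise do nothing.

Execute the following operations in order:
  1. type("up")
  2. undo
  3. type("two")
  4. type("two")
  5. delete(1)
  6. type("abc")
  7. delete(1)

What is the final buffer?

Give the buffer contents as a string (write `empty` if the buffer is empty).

Answer: twotwab

Derivation:
After op 1 (type): buf='up' undo_depth=1 redo_depth=0
After op 2 (undo): buf='(empty)' undo_depth=0 redo_depth=1
After op 3 (type): buf='two' undo_depth=1 redo_depth=0
After op 4 (type): buf='twotwo' undo_depth=2 redo_depth=0
After op 5 (delete): buf='twotw' undo_depth=3 redo_depth=0
After op 6 (type): buf='twotwabc' undo_depth=4 redo_depth=0
After op 7 (delete): buf='twotwab' undo_depth=5 redo_depth=0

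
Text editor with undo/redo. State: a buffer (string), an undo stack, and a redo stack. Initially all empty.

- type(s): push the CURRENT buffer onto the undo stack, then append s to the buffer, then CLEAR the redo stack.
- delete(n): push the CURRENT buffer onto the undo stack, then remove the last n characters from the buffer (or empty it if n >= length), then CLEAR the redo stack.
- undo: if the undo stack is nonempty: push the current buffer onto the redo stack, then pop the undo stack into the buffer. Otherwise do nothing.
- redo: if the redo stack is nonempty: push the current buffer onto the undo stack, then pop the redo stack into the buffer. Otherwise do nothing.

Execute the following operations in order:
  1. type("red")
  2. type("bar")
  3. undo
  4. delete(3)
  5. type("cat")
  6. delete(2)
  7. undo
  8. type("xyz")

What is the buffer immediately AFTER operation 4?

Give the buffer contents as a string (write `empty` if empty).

After op 1 (type): buf='red' undo_depth=1 redo_depth=0
After op 2 (type): buf='redbar' undo_depth=2 redo_depth=0
After op 3 (undo): buf='red' undo_depth=1 redo_depth=1
After op 4 (delete): buf='(empty)' undo_depth=2 redo_depth=0

Answer: empty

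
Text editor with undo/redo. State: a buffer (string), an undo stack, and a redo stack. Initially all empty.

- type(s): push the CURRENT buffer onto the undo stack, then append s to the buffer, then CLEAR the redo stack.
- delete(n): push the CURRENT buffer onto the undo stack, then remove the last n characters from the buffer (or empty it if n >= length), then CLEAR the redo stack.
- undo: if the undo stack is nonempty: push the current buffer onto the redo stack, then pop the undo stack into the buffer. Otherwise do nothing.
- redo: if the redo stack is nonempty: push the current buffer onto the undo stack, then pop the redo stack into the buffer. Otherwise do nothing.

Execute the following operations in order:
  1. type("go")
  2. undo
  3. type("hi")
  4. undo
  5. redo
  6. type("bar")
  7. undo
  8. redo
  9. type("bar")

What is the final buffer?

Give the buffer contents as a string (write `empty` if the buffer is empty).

After op 1 (type): buf='go' undo_depth=1 redo_depth=0
After op 2 (undo): buf='(empty)' undo_depth=0 redo_depth=1
After op 3 (type): buf='hi' undo_depth=1 redo_depth=0
After op 4 (undo): buf='(empty)' undo_depth=0 redo_depth=1
After op 5 (redo): buf='hi' undo_depth=1 redo_depth=0
After op 6 (type): buf='hibar' undo_depth=2 redo_depth=0
After op 7 (undo): buf='hi' undo_depth=1 redo_depth=1
After op 8 (redo): buf='hibar' undo_depth=2 redo_depth=0
After op 9 (type): buf='hibarbar' undo_depth=3 redo_depth=0

Answer: hibarbar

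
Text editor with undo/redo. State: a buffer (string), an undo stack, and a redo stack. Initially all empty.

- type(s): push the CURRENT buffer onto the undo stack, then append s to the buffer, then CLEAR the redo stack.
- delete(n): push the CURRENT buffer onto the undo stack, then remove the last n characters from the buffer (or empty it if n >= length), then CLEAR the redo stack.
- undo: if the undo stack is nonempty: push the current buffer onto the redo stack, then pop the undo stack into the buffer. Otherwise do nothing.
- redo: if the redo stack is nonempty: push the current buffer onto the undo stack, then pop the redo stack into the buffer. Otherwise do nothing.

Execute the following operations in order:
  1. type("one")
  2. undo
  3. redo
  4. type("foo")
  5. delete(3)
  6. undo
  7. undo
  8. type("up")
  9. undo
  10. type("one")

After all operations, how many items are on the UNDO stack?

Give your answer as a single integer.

After op 1 (type): buf='one' undo_depth=1 redo_depth=0
After op 2 (undo): buf='(empty)' undo_depth=0 redo_depth=1
After op 3 (redo): buf='one' undo_depth=1 redo_depth=0
After op 4 (type): buf='onefoo' undo_depth=2 redo_depth=0
After op 5 (delete): buf='one' undo_depth=3 redo_depth=0
After op 6 (undo): buf='onefoo' undo_depth=2 redo_depth=1
After op 7 (undo): buf='one' undo_depth=1 redo_depth=2
After op 8 (type): buf='oneup' undo_depth=2 redo_depth=0
After op 9 (undo): buf='one' undo_depth=1 redo_depth=1
After op 10 (type): buf='oneone' undo_depth=2 redo_depth=0

Answer: 2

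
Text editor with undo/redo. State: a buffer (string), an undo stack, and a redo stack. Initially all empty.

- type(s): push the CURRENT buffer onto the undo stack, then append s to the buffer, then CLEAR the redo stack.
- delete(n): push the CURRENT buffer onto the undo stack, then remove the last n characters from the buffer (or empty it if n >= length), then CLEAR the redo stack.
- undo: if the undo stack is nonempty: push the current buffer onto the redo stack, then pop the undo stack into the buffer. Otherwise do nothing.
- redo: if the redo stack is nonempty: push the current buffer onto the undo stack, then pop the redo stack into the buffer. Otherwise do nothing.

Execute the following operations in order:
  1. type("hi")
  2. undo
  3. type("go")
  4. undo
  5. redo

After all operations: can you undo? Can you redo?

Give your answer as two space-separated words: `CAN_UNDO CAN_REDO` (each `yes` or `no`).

Answer: yes no

Derivation:
After op 1 (type): buf='hi' undo_depth=1 redo_depth=0
After op 2 (undo): buf='(empty)' undo_depth=0 redo_depth=1
After op 3 (type): buf='go' undo_depth=1 redo_depth=0
After op 4 (undo): buf='(empty)' undo_depth=0 redo_depth=1
After op 5 (redo): buf='go' undo_depth=1 redo_depth=0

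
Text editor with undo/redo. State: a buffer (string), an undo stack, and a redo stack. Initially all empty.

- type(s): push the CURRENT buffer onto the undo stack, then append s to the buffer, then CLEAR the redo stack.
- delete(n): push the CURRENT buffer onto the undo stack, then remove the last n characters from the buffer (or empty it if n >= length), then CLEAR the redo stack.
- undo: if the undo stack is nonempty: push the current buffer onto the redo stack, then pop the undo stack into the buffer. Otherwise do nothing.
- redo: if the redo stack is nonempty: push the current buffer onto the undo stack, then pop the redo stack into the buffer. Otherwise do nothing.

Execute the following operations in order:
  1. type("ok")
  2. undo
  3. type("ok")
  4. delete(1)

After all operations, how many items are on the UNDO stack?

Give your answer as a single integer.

Answer: 2

Derivation:
After op 1 (type): buf='ok' undo_depth=1 redo_depth=0
After op 2 (undo): buf='(empty)' undo_depth=0 redo_depth=1
After op 3 (type): buf='ok' undo_depth=1 redo_depth=0
After op 4 (delete): buf='o' undo_depth=2 redo_depth=0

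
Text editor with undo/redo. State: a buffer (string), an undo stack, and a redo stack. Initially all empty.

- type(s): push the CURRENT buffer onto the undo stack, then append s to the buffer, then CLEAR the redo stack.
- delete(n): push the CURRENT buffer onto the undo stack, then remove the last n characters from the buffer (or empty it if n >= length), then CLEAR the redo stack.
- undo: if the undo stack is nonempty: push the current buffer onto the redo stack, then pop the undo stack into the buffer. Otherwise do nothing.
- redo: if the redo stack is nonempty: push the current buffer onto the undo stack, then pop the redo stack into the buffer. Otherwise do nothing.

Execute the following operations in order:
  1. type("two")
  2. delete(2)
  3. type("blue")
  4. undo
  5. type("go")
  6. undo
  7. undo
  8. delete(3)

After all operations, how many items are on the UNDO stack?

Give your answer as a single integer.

After op 1 (type): buf='two' undo_depth=1 redo_depth=0
After op 2 (delete): buf='t' undo_depth=2 redo_depth=0
After op 3 (type): buf='tblue' undo_depth=3 redo_depth=0
After op 4 (undo): buf='t' undo_depth=2 redo_depth=1
After op 5 (type): buf='tgo' undo_depth=3 redo_depth=0
After op 6 (undo): buf='t' undo_depth=2 redo_depth=1
After op 7 (undo): buf='two' undo_depth=1 redo_depth=2
After op 8 (delete): buf='(empty)' undo_depth=2 redo_depth=0

Answer: 2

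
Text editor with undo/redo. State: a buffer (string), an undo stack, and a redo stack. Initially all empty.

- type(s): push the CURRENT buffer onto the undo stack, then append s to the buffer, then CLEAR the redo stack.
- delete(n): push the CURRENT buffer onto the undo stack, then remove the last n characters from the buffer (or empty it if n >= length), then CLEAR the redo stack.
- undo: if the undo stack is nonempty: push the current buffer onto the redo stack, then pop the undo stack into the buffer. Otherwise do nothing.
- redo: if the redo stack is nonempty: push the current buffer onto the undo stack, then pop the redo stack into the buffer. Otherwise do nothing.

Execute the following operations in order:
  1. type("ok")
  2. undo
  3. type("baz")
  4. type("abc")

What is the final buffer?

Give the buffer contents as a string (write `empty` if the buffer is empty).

After op 1 (type): buf='ok' undo_depth=1 redo_depth=0
After op 2 (undo): buf='(empty)' undo_depth=0 redo_depth=1
After op 3 (type): buf='baz' undo_depth=1 redo_depth=0
After op 4 (type): buf='bazabc' undo_depth=2 redo_depth=0

Answer: bazabc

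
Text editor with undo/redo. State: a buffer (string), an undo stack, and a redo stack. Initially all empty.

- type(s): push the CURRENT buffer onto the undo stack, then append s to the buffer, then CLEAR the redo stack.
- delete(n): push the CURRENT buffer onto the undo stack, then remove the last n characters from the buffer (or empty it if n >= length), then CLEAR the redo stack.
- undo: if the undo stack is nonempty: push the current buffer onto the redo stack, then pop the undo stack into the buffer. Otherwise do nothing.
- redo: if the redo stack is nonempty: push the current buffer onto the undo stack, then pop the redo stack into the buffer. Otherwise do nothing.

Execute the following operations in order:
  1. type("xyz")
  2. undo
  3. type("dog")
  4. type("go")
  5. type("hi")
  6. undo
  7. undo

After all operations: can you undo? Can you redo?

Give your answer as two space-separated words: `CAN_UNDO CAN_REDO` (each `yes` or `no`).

Answer: yes yes

Derivation:
After op 1 (type): buf='xyz' undo_depth=1 redo_depth=0
After op 2 (undo): buf='(empty)' undo_depth=0 redo_depth=1
After op 3 (type): buf='dog' undo_depth=1 redo_depth=0
After op 4 (type): buf='doggo' undo_depth=2 redo_depth=0
After op 5 (type): buf='doggohi' undo_depth=3 redo_depth=0
After op 6 (undo): buf='doggo' undo_depth=2 redo_depth=1
After op 7 (undo): buf='dog' undo_depth=1 redo_depth=2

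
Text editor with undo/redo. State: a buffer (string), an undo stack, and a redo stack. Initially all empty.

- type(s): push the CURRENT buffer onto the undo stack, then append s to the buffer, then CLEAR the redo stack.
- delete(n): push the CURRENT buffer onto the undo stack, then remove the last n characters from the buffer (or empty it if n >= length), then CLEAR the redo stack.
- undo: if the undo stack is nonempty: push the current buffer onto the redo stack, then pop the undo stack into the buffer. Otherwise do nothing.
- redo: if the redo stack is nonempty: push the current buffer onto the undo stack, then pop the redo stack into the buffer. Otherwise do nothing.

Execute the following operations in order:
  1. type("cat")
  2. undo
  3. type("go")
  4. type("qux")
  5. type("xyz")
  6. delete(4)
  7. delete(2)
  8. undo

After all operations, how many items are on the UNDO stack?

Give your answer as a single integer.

Answer: 4

Derivation:
After op 1 (type): buf='cat' undo_depth=1 redo_depth=0
After op 2 (undo): buf='(empty)' undo_depth=0 redo_depth=1
After op 3 (type): buf='go' undo_depth=1 redo_depth=0
After op 4 (type): buf='goqux' undo_depth=2 redo_depth=0
After op 5 (type): buf='goquxxyz' undo_depth=3 redo_depth=0
After op 6 (delete): buf='goqu' undo_depth=4 redo_depth=0
After op 7 (delete): buf='go' undo_depth=5 redo_depth=0
After op 8 (undo): buf='goqu' undo_depth=4 redo_depth=1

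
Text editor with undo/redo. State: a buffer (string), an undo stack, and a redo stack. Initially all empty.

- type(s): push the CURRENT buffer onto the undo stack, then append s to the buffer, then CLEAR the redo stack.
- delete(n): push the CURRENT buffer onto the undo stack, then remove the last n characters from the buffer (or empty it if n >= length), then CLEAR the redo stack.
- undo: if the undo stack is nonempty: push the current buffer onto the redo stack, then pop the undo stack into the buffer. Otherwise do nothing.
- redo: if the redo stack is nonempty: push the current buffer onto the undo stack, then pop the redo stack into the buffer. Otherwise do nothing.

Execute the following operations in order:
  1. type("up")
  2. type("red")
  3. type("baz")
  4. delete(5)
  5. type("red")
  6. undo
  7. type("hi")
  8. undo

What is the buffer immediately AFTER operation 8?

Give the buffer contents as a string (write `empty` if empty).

After op 1 (type): buf='up' undo_depth=1 redo_depth=0
After op 2 (type): buf='upred' undo_depth=2 redo_depth=0
After op 3 (type): buf='upredbaz' undo_depth=3 redo_depth=0
After op 4 (delete): buf='upr' undo_depth=4 redo_depth=0
After op 5 (type): buf='uprred' undo_depth=5 redo_depth=0
After op 6 (undo): buf='upr' undo_depth=4 redo_depth=1
After op 7 (type): buf='uprhi' undo_depth=5 redo_depth=0
After op 8 (undo): buf='upr' undo_depth=4 redo_depth=1

Answer: upr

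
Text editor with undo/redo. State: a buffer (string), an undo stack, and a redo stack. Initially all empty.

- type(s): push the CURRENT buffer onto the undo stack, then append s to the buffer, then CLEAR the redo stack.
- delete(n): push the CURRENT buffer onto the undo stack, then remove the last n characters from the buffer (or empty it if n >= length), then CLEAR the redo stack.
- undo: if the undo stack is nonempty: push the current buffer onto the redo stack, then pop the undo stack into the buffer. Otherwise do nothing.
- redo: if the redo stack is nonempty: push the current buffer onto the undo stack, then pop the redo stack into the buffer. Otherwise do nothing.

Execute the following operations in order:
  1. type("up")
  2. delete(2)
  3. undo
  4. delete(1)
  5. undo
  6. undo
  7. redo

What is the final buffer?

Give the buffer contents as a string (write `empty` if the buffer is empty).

Answer: up

Derivation:
After op 1 (type): buf='up' undo_depth=1 redo_depth=0
After op 2 (delete): buf='(empty)' undo_depth=2 redo_depth=0
After op 3 (undo): buf='up' undo_depth=1 redo_depth=1
After op 4 (delete): buf='u' undo_depth=2 redo_depth=0
After op 5 (undo): buf='up' undo_depth=1 redo_depth=1
After op 6 (undo): buf='(empty)' undo_depth=0 redo_depth=2
After op 7 (redo): buf='up' undo_depth=1 redo_depth=1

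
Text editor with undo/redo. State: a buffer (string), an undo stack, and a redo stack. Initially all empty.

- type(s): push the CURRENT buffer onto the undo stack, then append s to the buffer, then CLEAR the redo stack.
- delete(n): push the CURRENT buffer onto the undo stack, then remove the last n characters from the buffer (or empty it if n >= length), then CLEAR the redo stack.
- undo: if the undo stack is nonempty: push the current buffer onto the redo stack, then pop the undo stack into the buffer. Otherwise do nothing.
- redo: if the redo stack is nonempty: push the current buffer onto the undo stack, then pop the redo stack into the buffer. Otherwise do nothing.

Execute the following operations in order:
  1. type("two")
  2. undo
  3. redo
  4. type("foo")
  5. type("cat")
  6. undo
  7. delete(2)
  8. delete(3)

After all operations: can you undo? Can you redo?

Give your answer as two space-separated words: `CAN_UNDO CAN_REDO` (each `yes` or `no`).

Answer: yes no

Derivation:
After op 1 (type): buf='two' undo_depth=1 redo_depth=0
After op 2 (undo): buf='(empty)' undo_depth=0 redo_depth=1
After op 3 (redo): buf='two' undo_depth=1 redo_depth=0
After op 4 (type): buf='twofoo' undo_depth=2 redo_depth=0
After op 5 (type): buf='twofoocat' undo_depth=3 redo_depth=0
After op 6 (undo): buf='twofoo' undo_depth=2 redo_depth=1
After op 7 (delete): buf='twof' undo_depth=3 redo_depth=0
After op 8 (delete): buf='t' undo_depth=4 redo_depth=0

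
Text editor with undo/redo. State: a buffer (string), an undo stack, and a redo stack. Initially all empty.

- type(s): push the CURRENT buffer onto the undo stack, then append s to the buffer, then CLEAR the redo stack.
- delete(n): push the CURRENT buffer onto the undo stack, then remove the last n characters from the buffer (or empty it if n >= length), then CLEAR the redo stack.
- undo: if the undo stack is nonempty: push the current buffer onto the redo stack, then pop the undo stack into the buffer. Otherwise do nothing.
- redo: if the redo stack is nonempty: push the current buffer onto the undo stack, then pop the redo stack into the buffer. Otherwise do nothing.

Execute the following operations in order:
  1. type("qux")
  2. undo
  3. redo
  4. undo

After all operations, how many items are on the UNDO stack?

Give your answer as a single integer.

After op 1 (type): buf='qux' undo_depth=1 redo_depth=0
After op 2 (undo): buf='(empty)' undo_depth=0 redo_depth=1
After op 3 (redo): buf='qux' undo_depth=1 redo_depth=0
After op 4 (undo): buf='(empty)' undo_depth=0 redo_depth=1

Answer: 0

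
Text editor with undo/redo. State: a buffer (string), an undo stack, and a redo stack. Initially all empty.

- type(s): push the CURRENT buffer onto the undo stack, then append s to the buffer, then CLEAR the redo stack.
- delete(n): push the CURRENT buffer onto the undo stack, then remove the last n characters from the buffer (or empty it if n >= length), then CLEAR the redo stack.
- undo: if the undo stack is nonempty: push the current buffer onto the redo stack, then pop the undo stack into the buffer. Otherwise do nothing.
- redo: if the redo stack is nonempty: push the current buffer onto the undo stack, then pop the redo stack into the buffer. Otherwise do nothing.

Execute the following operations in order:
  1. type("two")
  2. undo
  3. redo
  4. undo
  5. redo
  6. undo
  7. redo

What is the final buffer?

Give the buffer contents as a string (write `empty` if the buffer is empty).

Answer: two

Derivation:
After op 1 (type): buf='two' undo_depth=1 redo_depth=0
After op 2 (undo): buf='(empty)' undo_depth=0 redo_depth=1
After op 3 (redo): buf='two' undo_depth=1 redo_depth=0
After op 4 (undo): buf='(empty)' undo_depth=0 redo_depth=1
After op 5 (redo): buf='two' undo_depth=1 redo_depth=0
After op 6 (undo): buf='(empty)' undo_depth=0 redo_depth=1
After op 7 (redo): buf='two' undo_depth=1 redo_depth=0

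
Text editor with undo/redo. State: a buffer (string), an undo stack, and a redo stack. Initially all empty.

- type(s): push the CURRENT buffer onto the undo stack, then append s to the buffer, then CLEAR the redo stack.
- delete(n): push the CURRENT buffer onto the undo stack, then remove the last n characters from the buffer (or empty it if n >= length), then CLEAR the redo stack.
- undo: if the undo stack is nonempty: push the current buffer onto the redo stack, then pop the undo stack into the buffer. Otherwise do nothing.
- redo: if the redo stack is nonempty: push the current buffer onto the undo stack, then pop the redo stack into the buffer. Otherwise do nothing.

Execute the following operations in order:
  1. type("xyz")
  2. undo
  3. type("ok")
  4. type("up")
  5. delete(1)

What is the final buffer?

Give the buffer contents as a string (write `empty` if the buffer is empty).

After op 1 (type): buf='xyz' undo_depth=1 redo_depth=0
After op 2 (undo): buf='(empty)' undo_depth=0 redo_depth=1
After op 3 (type): buf='ok' undo_depth=1 redo_depth=0
After op 4 (type): buf='okup' undo_depth=2 redo_depth=0
After op 5 (delete): buf='oku' undo_depth=3 redo_depth=0

Answer: oku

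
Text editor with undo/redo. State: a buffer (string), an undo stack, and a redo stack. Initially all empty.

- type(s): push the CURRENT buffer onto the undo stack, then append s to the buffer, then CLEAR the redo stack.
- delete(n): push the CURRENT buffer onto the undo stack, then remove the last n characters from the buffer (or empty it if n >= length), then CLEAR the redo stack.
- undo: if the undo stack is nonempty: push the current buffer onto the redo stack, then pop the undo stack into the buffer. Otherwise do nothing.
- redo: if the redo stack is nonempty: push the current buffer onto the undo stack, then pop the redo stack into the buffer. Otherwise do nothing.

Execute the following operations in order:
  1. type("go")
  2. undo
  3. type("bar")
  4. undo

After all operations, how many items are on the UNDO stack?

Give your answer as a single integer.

Answer: 0

Derivation:
After op 1 (type): buf='go' undo_depth=1 redo_depth=0
After op 2 (undo): buf='(empty)' undo_depth=0 redo_depth=1
After op 3 (type): buf='bar' undo_depth=1 redo_depth=0
After op 4 (undo): buf='(empty)' undo_depth=0 redo_depth=1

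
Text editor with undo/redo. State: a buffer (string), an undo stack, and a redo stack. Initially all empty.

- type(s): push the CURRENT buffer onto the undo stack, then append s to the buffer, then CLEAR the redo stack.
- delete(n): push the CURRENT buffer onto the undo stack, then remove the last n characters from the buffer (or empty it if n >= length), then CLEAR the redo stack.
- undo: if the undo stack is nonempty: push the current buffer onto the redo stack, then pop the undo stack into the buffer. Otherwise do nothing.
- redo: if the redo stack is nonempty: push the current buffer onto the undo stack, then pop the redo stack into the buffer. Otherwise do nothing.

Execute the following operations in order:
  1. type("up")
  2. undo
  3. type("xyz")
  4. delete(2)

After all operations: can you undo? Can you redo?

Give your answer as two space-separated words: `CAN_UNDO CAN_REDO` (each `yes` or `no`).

Answer: yes no

Derivation:
After op 1 (type): buf='up' undo_depth=1 redo_depth=0
After op 2 (undo): buf='(empty)' undo_depth=0 redo_depth=1
After op 3 (type): buf='xyz' undo_depth=1 redo_depth=0
After op 4 (delete): buf='x' undo_depth=2 redo_depth=0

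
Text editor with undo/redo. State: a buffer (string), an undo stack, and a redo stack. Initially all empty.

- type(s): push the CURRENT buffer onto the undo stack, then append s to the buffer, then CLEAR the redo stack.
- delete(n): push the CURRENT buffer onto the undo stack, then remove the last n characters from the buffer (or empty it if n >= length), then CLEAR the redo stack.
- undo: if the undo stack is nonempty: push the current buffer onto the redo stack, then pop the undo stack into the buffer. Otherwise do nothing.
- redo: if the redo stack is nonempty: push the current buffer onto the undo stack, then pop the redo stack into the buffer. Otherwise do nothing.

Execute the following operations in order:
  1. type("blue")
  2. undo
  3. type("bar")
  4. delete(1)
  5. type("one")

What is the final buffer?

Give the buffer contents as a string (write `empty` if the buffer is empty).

Answer: baone

Derivation:
After op 1 (type): buf='blue' undo_depth=1 redo_depth=0
After op 2 (undo): buf='(empty)' undo_depth=0 redo_depth=1
After op 3 (type): buf='bar' undo_depth=1 redo_depth=0
After op 4 (delete): buf='ba' undo_depth=2 redo_depth=0
After op 5 (type): buf='baone' undo_depth=3 redo_depth=0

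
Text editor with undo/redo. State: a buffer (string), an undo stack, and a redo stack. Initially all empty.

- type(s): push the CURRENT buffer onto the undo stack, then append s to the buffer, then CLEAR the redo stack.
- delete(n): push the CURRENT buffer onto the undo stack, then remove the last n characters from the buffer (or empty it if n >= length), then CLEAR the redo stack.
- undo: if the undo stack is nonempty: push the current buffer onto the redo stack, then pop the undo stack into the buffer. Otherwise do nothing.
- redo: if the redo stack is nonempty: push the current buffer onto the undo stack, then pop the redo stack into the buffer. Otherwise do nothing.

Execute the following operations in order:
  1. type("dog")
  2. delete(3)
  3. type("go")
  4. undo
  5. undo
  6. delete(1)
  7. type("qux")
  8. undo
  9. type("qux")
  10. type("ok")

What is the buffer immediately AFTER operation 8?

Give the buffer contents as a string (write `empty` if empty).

Answer: do

Derivation:
After op 1 (type): buf='dog' undo_depth=1 redo_depth=0
After op 2 (delete): buf='(empty)' undo_depth=2 redo_depth=0
After op 3 (type): buf='go' undo_depth=3 redo_depth=0
After op 4 (undo): buf='(empty)' undo_depth=2 redo_depth=1
After op 5 (undo): buf='dog' undo_depth=1 redo_depth=2
After op 6 (delete): buf='do' undo_depth=2 redo_depth=0
After op 7 (type): buf='doqux' undo_depth=3 redo_depth=0
After op 8 (undo): buf='do' undo_depth=2 redo_depth=1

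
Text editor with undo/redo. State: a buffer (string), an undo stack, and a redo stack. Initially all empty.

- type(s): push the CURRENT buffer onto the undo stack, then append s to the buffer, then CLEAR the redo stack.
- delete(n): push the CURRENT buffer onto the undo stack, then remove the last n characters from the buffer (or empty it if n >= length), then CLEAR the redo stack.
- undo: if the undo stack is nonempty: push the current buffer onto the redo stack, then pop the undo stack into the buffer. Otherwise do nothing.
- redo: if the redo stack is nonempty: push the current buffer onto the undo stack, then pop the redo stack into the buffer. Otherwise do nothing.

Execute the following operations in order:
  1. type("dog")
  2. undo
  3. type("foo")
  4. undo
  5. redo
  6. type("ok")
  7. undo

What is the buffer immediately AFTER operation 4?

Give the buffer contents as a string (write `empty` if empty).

After op 1 (type): buf='dog' undo_depth=1 redo_depth=0
After op 2 (undo): buf='(empty)' undo_depth=0 redo_depth=1
After op 3 (type): buf='foo' undo_depth=1 redo_depth=0
After op 4 (undo): buf='(empty)' undo_depth=0 redo_depth=1

Answer: empty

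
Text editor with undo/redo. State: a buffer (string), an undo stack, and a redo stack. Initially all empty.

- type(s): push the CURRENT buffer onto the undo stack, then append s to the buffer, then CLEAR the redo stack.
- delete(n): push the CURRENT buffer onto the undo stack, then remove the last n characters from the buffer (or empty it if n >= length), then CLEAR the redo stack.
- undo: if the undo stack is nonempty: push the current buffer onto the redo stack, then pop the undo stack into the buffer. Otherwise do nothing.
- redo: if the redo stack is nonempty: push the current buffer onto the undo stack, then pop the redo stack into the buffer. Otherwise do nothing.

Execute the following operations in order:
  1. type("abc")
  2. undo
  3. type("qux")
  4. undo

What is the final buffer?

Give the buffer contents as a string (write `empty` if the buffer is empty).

Answer: empty

Derivation:
After op 1 (type): buf='abc' undo_depth=1 redo_depth=0
After op 2 (undo): buf='(empty)' undo_depth=0 redo_depth=1
After op 3 (type): buf='qux' undo_depth=1 redo_depth=0
After op 4 (undo): buf='(empty)' undo_depth=0 redo_depth=1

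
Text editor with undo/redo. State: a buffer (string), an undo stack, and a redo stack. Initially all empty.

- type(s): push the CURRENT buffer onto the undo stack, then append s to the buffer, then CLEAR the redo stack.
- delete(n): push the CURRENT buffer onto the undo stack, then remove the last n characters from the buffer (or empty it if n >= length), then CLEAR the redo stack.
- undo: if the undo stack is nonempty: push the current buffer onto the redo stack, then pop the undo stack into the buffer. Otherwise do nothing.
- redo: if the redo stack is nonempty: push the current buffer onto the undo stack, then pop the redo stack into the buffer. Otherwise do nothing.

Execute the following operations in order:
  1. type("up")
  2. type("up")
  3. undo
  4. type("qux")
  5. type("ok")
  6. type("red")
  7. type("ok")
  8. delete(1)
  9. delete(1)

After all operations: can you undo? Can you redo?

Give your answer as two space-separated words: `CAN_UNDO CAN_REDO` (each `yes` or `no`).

After op 1 (type): buf='up' undo_depth=1 redo_depth=0
After op 2 (type): buf='upup' undo_depth=2 redo_depth=0
After op 3 (undo): buf='up' undo_depth=1 redo_depth=1
After op 4 (type): buf='upqux' undo_depth=2 redo_depth=0
After op 5 (type): buf='upquxok' undo_depth=3 redo_depth=0
After op 6 (type): buf='upquxokred' undo_depth=4 redo_depth=0
After op 7 (type): buf='upquxokredok' undo_depth=5 redo_depth=0
After op 8 (delete): buf='upquxokredo' undo_depth=6 redo_depth=0
After op 9 (delete): buf='upquxokred' undo_depth=7 redo_depth=0

Answer: yes no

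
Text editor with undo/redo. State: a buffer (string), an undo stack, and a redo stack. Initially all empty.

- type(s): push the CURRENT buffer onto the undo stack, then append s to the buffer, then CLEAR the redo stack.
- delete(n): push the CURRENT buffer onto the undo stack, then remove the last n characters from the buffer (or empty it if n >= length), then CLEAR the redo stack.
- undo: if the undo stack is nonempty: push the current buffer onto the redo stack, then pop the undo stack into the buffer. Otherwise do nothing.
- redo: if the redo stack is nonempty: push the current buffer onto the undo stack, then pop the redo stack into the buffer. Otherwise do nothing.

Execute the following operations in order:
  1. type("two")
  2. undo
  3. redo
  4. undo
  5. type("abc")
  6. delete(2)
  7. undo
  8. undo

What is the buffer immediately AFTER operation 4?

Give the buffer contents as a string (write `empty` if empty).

After op 1 (type): buf='two' undo_depth=1 redo_depth=0
After op 2 (undo): buf='(empty)' undo_depth=0 redo_depth=1
After op 3 (redo): buf='two' undo_depth=1 redo_depth=0
After op 4 (undo): buf='(empty)' undo_depth=0 redo_depth=1

Answer: empty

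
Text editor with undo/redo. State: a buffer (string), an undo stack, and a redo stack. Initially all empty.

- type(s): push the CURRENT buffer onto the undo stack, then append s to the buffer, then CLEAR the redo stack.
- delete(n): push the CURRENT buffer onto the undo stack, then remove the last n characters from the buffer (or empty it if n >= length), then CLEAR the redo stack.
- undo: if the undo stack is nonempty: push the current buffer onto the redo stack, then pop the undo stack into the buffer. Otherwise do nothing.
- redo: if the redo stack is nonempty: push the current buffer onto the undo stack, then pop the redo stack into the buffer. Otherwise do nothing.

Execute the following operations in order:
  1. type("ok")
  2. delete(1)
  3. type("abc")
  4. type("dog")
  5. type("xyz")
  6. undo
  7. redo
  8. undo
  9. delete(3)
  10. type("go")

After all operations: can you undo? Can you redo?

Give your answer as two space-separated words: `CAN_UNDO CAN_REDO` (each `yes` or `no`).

After op 1 (type): buf='ok' undo_depth=1 redo_depth=0
After op 2 (delete): buf='o' undo_depth=2 redo_depth=0
After op 3 (type): buf='oabc' undo_depth=3 redo_depth=0
After op 4 (type): buf='oabcdog' undo_depth=4 redo_depth=0
After op 5 (type): buf='oabcdogxyz' undo_depth=5 redo_depth=0
After op 6 (undo): buf='oabcdog' undo_depth=4 redo_depth=1
After op 7 (redo): buf='oabcdogxyz' undo_depth=5 redo_depth=0
After op 8 (undo): buf='oabcdog' undo_depth=4 redo_depth=1
After op 9 (delete): buf='oabc' undo_depth=5 redo_depth=0
After op 10 (type): buf='oabcgo' undo_depth=6 redo_depth=0

Answer: yes no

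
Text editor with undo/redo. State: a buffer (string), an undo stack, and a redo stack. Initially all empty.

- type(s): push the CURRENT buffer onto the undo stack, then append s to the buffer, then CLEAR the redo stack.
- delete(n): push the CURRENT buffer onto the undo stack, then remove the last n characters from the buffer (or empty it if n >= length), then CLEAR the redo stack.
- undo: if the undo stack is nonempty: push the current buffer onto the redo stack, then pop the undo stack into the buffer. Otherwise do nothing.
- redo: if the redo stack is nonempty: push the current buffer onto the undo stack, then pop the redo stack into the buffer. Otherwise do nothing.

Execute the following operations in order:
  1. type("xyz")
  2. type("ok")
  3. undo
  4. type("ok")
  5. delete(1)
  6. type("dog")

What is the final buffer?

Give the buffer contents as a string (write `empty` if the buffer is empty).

Answer: xyzodog

Derivation:
After op 1 (type): buf='xyz' undo_depth=1 redo_depth=0
After op 2 (type): buf='xyzok' undo_depth=2 redo_depth=0
After op 3 (undo): buf='xyz' undo_depth=1 redo_depth=1
After op 4 (type): buf='xyzok' undo_depth=2 redo_depth=0
After op 5 (delete): buf='xyzo' undo_depth=3 redo_depth=0
After op 6 (type): buf='xyzodog' undo_depth=4 redo_depth=0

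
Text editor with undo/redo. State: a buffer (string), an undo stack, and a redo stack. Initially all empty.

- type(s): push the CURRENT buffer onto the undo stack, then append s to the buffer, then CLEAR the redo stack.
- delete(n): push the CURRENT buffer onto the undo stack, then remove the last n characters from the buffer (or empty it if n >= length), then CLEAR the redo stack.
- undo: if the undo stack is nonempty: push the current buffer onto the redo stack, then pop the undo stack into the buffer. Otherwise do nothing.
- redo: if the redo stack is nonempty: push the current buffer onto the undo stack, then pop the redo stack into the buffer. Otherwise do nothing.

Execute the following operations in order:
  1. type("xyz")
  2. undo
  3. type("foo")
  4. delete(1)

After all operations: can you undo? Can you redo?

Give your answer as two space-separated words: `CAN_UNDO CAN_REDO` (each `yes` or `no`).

Answer: yes no

Derivation:
After op 1 (type): buf='xyz' undo_depth=1 redo_depth=0
After op 2 (undo): buf='(empty)' undo_depth=0 redo_depth=1
After op 3 (type): buf='foo' undo_depth=1 redo_depth=0
After op 4 (delete): buf='fo' undo_depth=2 redo_depth=0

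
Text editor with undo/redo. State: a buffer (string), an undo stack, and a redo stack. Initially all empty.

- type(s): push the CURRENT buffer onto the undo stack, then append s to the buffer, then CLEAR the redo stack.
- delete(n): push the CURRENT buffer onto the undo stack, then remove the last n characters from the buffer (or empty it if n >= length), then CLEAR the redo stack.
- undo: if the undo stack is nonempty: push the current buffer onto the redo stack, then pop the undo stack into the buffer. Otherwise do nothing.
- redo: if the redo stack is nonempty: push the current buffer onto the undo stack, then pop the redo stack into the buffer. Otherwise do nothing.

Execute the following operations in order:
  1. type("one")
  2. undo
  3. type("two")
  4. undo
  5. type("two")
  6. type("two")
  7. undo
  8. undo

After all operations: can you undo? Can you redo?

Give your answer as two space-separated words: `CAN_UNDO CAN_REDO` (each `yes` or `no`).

Answer: no yes

Derivation:
After op 1 (type): buf='one' undo_depth=1 redo_depth=0
After op 2 (undo): buf='(empty)' undo_depth=0 redo_depth=1
After op 3 (type): buf='two' undo_depth=1 redo_depth=0
After op 4 (undo): buf='(empty)' undo_depth=0 redo_depth=1
After op 5 (type): buf='two' undo_depth=1 redo_depth=0
After op 6 (type): buf='twotwo' undo_depth=2 redo_depth=0
After op 7 (undo): buf='two' undo_depth=1 redo_depth=1
After op 8 (undo): buf='(empty)' undo_depth=0 redo_depth=2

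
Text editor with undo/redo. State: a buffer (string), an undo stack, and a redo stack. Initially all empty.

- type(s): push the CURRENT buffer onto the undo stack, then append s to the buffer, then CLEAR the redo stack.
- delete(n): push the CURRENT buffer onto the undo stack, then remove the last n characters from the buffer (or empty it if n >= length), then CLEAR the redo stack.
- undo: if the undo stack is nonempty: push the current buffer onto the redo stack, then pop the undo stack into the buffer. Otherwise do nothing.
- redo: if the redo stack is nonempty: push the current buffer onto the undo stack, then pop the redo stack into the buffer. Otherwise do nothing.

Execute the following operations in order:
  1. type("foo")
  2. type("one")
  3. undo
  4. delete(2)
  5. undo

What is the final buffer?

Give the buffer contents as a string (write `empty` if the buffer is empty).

Answer: foo

Derivation:
After op 1 (type): buf='foo' undo_depth=1 redo_depth=0
After op 2 (type): buf='fooone' undo_depth=2 redo_depth=0
After op 3 (undo): buf='foo' undo_depth=1 redo_depth=1
After op 4 (delete): buf='f' undo_depth=2 redo_depth=0
After op 5 (undo): buf='foo' undo_depth=1 redo_depth=1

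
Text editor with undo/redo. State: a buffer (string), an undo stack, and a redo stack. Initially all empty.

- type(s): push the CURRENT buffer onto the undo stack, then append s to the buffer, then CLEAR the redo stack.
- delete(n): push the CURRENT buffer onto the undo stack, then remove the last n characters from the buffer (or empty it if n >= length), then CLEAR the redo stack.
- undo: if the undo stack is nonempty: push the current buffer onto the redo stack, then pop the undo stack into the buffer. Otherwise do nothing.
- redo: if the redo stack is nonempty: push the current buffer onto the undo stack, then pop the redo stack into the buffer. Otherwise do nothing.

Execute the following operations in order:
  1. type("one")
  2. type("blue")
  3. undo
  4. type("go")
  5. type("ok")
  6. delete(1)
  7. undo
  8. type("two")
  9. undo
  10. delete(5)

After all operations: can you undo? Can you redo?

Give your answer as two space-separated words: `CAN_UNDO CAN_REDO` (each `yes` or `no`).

After op 1 (type): buf='one' undo_depth=1 redo_depth=0
After op 2 (type): buf='oneblue' undo_depth=2 redo_depth=0
After op 3 (undo): buf='one' undo_depth=1 redo_depth=1
After op 4 (type): buf='onego' undo_depth=2 redo_depth=0
After op 5 (type): buf='onegook' undo_depth=3 redo_depth=0
After op 6 (delete): buf='onegoo' undo_depth=4 redo_depth=0
After op 7 (undo): buf='onegook' undo_depth=3 redo_depth=1
After op 8 (type): buf='onegooktwo' undo_depth=4 redo_depth=0
After op 9 (undo): buf='onegook' undo_depth=3 redo_depth=1
After op 10 (delete): buf='on' undo_depth=4 redo_depth=0

Answer: yes no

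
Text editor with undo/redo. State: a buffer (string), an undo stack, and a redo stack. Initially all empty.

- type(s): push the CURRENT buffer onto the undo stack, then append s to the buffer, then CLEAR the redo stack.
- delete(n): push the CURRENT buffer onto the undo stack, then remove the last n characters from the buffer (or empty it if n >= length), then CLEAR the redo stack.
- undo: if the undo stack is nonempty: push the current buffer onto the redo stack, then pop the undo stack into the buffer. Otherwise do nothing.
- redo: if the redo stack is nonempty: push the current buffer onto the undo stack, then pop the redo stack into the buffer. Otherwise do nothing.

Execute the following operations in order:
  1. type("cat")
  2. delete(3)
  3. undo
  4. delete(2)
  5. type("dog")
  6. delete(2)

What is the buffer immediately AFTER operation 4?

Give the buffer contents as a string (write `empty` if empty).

Answer: c

Derivation:
After op 1 (type): buf='cat' undo_depth=1 redo_depth=0
After op 2 (delete): buf='(empty)' undo_depth=2 redo_depth=0
After op 3 (undo): buf='cat' undo_depth=1 redo_depth=1
After op 4 (delete): buf='c' undo_depth=2 redo_depth=0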